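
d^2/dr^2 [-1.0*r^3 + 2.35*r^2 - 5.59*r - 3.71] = 4.7 - 6.0*r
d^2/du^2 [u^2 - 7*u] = 2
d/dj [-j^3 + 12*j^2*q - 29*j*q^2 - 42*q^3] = -3*j^2 + 24*j*q - 29*q^2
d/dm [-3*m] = -3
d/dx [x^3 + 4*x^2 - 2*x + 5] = 3*x^2 + 8*x - 2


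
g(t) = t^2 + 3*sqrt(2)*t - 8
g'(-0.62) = 3.00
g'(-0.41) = 3.42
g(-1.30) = -11.83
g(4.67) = 33.62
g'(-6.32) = -8.40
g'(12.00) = 28.24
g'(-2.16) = -0.08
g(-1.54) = -12.16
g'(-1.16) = 1.92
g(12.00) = 186.91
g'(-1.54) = 1.16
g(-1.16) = -11.58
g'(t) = 2*t + 3*sqrt(2)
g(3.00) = 13.73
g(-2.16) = -12.50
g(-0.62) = -10.25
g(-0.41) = -9.57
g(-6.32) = 5.13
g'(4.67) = 13.58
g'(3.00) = 10.24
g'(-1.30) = 1.64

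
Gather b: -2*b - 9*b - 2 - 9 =-11*b - 11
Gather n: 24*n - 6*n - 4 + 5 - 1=18*n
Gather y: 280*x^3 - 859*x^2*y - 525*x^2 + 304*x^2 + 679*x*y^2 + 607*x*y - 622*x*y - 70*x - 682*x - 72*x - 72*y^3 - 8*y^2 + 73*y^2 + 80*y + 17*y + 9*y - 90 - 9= 280*x^3 - 221*x^2 - 824*x - 72*y^3 + y^2*(679*x + 65) + y*(-859*x^2 - 15*x + 106) - 99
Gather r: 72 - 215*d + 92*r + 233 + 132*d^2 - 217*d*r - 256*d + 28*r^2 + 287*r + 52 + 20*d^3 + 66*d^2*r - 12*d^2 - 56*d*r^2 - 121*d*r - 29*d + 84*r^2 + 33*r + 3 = 20*d^3 + 120*d^2 - 500*d + r^2*(112 - 56*d) + r*(66*d^2 - 338*d + 412) + 360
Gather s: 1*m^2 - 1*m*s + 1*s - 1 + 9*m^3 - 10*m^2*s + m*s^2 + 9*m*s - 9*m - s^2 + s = 9*m^3 + m^2 - 9*m + s^2*(m - 1) + s*(-10*m^2 + 8*m + 2) - 1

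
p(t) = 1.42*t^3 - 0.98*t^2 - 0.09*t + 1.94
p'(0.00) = -0.09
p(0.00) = 1.94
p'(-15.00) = 987.81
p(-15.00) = -5009.71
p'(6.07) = 144.97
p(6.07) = 282.87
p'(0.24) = -0.32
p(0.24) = 1.88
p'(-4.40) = 91.01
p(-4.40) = -137.60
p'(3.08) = 34.29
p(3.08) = 33.86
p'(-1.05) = 6.66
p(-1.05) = -0.69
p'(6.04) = 143.48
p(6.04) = 278.54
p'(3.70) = 50.98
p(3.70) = 60.12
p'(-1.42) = 11.28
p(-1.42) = -3.97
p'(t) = 4.26*t^2 - 1.96*t - 0.09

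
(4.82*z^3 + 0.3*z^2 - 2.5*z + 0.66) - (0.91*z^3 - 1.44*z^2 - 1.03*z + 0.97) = 3.91*z^3 + 1.74*z^2 - 1.47*z - 0.31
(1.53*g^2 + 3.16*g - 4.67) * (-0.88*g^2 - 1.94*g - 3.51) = -1.3464*g^4 - 5.749*g^3 - 7.3911*g^2 - 2.0318*g + 16.3917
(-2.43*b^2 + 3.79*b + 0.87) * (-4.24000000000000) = 10.3032*b^2 - 16.0696*b - 3.6888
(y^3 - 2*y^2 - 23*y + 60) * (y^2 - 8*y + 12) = y^5 - 10*y^4 + 5*y^3 + 220*y^2 - 756*y + 720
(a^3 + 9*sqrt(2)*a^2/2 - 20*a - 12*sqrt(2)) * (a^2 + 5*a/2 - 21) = a^5 + 5*a^4/2 + 9*sqrt(2)*a^4/2 - 41*a^3 + 45*sqrt(2)*a^3/4 - 213*sqrt(2)*a^2/2 - 50*a^2 - 30*sqrt(2)*a + 420*a + 252*sqrt(2)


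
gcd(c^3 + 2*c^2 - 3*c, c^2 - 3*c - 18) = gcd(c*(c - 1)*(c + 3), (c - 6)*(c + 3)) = c + 3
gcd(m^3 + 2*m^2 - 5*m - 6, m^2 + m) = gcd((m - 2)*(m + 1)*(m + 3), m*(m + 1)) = m + 1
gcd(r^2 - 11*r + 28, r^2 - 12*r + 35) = r - 7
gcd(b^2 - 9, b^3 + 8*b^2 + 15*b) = b + 3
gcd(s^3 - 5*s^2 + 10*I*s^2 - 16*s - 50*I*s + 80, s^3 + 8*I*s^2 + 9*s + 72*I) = s + 8*I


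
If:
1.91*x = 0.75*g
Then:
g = 2.54666666666667*x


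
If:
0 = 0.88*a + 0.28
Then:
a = -0.32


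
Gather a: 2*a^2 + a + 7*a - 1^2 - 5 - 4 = 2*a^2 + 8*a - 10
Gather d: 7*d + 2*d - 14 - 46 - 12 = 9*d - 72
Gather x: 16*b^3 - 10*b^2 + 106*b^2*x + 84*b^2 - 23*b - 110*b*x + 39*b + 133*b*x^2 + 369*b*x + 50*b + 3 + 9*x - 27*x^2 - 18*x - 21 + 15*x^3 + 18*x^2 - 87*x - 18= 16*b^3 + 74*b^2 + 66*b + 15*x^3 + x^2*(133*b - 9) + x*(106*b^2 + 259*b - 96) - 36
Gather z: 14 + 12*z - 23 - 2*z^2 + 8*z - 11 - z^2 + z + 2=-3*z^2 + 21*z - 18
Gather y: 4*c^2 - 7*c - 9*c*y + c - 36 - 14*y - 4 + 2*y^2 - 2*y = 4*c^2 - 6*c + 2*y^2 + y*(-9*c - 16) - 40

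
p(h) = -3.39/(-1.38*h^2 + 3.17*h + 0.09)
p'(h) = -3.39*(2.76*h - 3.17)/(-1.38*h^2 + 3.17*h + 0.09)^2 = (10.7463 - 9.3564*h)/(-1.38*h^2 + 3.17*h + 0.09)^2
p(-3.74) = 0.11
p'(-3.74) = 0.05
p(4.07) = 0.34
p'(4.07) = -0.28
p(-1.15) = 0.63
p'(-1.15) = 0.74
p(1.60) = -2.08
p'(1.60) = -1.59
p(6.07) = 0.11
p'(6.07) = -0.05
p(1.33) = -1.82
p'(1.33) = -0.49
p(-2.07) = 0.27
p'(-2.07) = 0.20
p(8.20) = 0.05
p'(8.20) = -0.01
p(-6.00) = 0.05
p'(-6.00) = 0.01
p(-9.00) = 0.02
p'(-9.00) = 0.00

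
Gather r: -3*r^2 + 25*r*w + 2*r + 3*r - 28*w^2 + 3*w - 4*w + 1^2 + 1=-3*r^2 + r*(25*w + 5) - 28*w^2 - w + 2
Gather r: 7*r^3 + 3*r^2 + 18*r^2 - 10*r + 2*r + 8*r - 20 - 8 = 7*r^3 + 21*r^2 - 28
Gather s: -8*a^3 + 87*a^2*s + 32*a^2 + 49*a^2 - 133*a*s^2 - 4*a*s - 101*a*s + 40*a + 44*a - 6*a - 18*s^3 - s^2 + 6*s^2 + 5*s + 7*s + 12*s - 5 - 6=-8*a^3 + 81*a^2 + 78*a - 18*s^3 + s^2*(5 - 133*a) + s*(87*a^2 - 105*a + 24) - 11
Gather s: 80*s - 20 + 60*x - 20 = 80*s + 60*x - 40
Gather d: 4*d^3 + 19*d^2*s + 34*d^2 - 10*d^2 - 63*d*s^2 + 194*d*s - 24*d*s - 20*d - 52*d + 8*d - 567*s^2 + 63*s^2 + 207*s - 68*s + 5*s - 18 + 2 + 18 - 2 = 4*d^3 + d^2*(19*s + 24) + d*(-63*s^2 + 170*s - 64) - 504*s^2 + 144*s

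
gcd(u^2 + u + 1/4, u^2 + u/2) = u + 1/2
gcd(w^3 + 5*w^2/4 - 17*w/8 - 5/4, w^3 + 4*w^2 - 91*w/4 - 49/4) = w + 1/2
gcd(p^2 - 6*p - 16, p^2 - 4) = p + 2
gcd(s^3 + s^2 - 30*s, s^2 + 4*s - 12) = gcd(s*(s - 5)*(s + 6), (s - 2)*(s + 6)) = s + 6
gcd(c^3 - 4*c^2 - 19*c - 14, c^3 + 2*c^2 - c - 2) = c^2 + 3*c + 2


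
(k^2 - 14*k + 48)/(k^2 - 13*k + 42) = (k - 8)/(k - 7)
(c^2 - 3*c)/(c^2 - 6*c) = (c - 3)/(c - 6)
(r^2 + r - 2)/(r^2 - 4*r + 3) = (r + 2)/(r - 3)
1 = 1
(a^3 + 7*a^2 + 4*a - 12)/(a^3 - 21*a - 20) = (-a^3 - 7*a^2 - 4*a + 12)/(-a^3 + 21*a + 20)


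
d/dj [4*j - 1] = 4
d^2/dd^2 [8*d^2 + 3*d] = 16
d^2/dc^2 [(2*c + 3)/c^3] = 12*(c + 3)/c^5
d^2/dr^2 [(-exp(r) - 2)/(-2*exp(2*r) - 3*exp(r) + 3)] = (4*exp(4*r) + 26*exp(3*r) + 72*exp(2*r) + 75*exp(r) + 27)*exp(r)/(8*exp(6*r) + 36*exp(5*r) + 18*exp(4*r) - 81*exp(3*r) - 27*exp(2*r) + 81*exp(r) - 27)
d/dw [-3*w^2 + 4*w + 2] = 4 - 6*w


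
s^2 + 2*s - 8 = (s - 2)*(s + 4)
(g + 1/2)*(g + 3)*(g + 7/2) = g^3 + 7*g^2 + 55*g/4 + 21/4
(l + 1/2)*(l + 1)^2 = l^3 + 5*l^2/2 + 2*l + 1/2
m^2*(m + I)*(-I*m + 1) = -I*m^4 + 2*m^3 + I*m^2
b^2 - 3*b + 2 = (b - 2)*(b - 1)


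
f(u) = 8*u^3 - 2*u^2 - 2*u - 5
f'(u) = 24*u^2 - 4*u - 2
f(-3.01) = -235.27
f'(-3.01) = 227.48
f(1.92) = 40.41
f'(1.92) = 78.79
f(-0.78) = -8.45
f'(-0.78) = 15.72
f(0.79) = -3.88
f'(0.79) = 9.82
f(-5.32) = -1255.51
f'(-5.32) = 698.54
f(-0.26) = -4.76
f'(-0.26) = 0.66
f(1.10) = 1.03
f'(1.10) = 22.64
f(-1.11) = -16.19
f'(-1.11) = 32.01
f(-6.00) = -1793.00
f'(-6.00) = 886.00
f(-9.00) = -5981.00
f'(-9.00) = 1978.00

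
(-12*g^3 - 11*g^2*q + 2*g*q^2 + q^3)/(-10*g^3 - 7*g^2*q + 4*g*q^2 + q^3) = (-12*g^2 + g*q + q^2)/(-10*g^2 + 3*g*q + q^2)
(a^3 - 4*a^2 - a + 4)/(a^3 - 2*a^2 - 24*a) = (-a^3 + 4*a^2 + a - 4)/(a*(-a^2 + 2*a + 24))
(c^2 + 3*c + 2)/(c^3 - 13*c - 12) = (c + 2)/(c^2 - c - 12)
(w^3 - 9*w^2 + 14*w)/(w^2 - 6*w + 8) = w*(w - 7)/(w - 4)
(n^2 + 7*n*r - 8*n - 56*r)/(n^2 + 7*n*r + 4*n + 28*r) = (n - 8)/(n + 4)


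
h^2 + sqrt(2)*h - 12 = (h - 2*sqrt(2))*(h + 3*sqrt(2))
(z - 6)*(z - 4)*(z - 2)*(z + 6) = z^4 - 6*z^3 - 28*z^2 + 216*z - 288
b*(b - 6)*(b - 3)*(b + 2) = b^4 - 7*b^3 + 36*b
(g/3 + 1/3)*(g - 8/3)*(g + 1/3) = g^3/3 - 4*g^2/9 - 29*g/27 - 8/27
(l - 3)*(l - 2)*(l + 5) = l^3 - 19*l + 30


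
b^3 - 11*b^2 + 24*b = b*(b - 8)*(b - 3)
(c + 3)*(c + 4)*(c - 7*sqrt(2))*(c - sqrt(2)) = c^4 - 8*sqrt(2)*c^3 + 7*c^3 - 56*sqrt(2)*c^2 + 26*c^2 - 96*sqrt(2)*c + 98*c + 168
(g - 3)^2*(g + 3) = g^3 - 3*g^2 - 9*g + 27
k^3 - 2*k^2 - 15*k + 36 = (k - 3)^2*(k + 4)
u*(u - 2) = u^2 - 2*u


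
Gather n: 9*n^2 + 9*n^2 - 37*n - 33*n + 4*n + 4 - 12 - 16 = 18*n^2 - 66*n - 24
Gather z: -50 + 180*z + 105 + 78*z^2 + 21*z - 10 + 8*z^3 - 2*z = 8*z^3 + 78*z^2 + 199*z + 45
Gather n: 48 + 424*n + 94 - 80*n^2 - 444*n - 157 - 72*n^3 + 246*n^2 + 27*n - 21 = -72*n^3 + 166*n^2 + 7*n - 36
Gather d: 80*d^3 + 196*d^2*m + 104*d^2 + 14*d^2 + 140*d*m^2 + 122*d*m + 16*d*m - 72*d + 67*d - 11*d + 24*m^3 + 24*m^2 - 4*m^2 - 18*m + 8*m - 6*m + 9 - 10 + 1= 80*d^3 + d^2*(196*m + 118) + d*(140*m^2 + 138*m - 16) + 24*m^3 + 20*m^2 - 16*m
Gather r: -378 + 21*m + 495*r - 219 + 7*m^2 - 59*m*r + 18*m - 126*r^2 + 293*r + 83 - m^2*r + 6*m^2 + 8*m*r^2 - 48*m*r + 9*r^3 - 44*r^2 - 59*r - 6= 13*m^2 + 39*m + 9*r^3 + r^2*(8*m - 170) + r*(-m^2 - 107*m + 729) - 520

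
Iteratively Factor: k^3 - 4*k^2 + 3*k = (k - 1)*(k^2 - 3*k) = k*(k - 1)*(k - 3)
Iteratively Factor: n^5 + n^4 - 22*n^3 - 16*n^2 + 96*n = (n)*(n^4 + n^3 - 22*n^2 - 16*n + 96) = n*(n - 4)*(n^3 + 5*n^2 - 2*n - 24) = n*(n - 4)*(n - 2)*(n^2 + 7*n + 12) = n*(n - 4)*(n - 2)*(n + 3)*(n + 4)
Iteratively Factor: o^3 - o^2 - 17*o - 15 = (o + 3)*(o^2 - 4*o - 5) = (o + 1)*(o + 3)*(o - 5)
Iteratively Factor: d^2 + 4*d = (d + 4)*(d)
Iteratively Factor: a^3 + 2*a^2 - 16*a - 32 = (a - 4)*(a^2 + 6*a + 8) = (a - 4)*(a + 4)*(a + 2)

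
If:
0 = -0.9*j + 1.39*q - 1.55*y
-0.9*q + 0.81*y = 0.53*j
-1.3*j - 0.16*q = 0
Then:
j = 0.00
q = 0.00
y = 0.00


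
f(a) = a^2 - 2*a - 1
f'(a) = 2*a - 2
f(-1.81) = 5.90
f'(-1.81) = -5.62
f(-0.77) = 1.13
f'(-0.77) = -3.54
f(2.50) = 0.25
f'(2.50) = 3.00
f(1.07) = -2.00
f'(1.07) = 0.14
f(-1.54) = 4.45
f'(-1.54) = -5.08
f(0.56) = -1.81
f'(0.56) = -0.88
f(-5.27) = 37.31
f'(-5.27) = -12.54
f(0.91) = -1.99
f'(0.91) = -0.18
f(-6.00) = 47.00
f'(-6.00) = -14.00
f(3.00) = 2.00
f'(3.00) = 4.00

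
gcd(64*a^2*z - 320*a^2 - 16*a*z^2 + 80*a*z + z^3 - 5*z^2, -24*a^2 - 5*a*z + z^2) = -8*a + z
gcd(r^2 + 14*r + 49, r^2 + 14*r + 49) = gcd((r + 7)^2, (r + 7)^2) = r^2 + 14*r + 49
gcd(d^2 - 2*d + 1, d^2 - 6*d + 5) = d - 1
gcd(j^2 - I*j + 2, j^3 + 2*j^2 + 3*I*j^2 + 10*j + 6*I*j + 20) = j - 2*I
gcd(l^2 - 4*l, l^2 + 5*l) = l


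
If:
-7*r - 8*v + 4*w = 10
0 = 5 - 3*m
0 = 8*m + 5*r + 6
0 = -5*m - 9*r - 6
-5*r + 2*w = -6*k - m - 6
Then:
No Solution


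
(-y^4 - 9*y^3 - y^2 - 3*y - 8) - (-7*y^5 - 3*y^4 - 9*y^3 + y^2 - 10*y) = 7*y^5 + 2*y^4 - 2*y^2 + 7*y - 8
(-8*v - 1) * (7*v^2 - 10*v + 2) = -56*v^3 + 73*v^2 - 6*v - 2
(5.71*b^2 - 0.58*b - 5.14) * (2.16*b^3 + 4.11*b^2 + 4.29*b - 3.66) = 12.3336*b^5 + 22.2153*b^4 + 11.0097*b^3 - 44.5122*b^2 - 19.9278*b + 18.8124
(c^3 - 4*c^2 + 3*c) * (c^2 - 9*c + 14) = c^5 - 13*c^4 + 53*c^3 - 83*c^2 + 42*c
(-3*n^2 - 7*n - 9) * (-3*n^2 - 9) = 9*n^4 + 21*n^3 + 54*n^2 + 63*n + 81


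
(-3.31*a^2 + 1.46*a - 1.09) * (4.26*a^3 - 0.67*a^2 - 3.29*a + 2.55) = -14.1006*a^5 + 8.4373*a^4 + 5.2683*a^3 - 12.5136*a^2 + 7.3091*a - 2.7795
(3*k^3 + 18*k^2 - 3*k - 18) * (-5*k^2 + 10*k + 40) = -15*k^5 - 60*k^4 + 315*k^3 + 780*k^2 - 300*k - 720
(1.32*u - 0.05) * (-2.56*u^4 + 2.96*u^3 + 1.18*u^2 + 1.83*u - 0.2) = -3.3792*u^5 + 4.0352*u^4 + 1.4096*u^3 + 2.3566*u^2 - 0.3555*u + 0.01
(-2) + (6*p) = 6*p - 2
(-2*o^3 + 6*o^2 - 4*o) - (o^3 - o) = -3*o^3 + 6*o^2 - 3*o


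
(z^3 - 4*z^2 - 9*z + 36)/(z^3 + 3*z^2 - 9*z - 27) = (z - 4)/(z + 3)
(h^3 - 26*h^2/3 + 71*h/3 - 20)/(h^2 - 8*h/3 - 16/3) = (3*h^2 - 14*h + 15)/(3*h + 4)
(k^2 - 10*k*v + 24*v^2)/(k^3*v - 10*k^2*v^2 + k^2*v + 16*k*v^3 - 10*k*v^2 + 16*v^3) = (k^2 - 10*k*v + 24*v^2)/(v*(k^3 - 10*k^2*v + k^2 + 16*k*v^2 - 10*k*v + 16*v^2))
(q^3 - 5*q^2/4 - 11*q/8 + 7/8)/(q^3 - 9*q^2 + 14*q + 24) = (8*q^2 - 18*q + 7)/(8*(q^2 - 10*q + 24))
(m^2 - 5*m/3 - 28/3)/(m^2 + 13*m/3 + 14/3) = (m - 4)/(m + 2)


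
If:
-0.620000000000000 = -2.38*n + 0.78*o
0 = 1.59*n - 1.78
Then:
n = 1.12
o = 2.62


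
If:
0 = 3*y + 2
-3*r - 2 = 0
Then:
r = -2/3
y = -2/3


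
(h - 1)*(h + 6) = h^2 + 5*h - 6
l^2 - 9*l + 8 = (l - 8)*(l - 1)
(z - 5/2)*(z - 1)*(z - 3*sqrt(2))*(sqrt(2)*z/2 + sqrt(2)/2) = sqrt(2)*z^4/2 - 3*z^3 - 5*sqrt(2)*z^3/4 - sqrt(2)*z^2/2 + 15*z^2/2 + 5*sqrt(2)*z/4 + 3*z - 15/2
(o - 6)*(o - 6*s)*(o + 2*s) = o^3 - 4*o^2*s - 6*o^2 - 12*o*s^2 + 24*o*s + 72*s^2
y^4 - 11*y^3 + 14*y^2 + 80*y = y*(y - 8)*(y - 5)*(y + 2)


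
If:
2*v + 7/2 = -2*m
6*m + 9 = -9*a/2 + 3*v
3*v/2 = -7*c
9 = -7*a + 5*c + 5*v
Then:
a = -811/423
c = 34/141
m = -1057/1692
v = -476/423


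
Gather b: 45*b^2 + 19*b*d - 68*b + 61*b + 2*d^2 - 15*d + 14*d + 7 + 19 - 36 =45*b^2 + b*(19*d - 7) + 2*d^2 - d - 10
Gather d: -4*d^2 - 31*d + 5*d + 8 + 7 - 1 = -4*d^2 - 26*d + 14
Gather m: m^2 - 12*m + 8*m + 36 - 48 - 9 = m^2 - 4*m - 21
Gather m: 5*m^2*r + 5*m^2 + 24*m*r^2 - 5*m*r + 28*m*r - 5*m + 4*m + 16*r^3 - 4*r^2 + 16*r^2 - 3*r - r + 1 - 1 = m^2*(5*r + 5) + m*(24*r^2 + 23*r - 1) + 16*r^3 + 12*r^2 - 4*r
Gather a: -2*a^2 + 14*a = -2*a^2 + 14*a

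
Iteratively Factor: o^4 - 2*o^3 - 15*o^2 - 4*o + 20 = (o - 1)*(o^3 - o^2 - 16*o - 20) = (o - 1)*(o + 2)*(o^2 - 3*o - 10) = (o - 1)*(o + 2)^2*(o - 5)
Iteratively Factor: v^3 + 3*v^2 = (v)*(v^2 + 3*v) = v^2*(v + 3)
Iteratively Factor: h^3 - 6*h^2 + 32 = (h - 4)*(h^2 - 2*h - 8) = (h - 4)*(h + 2)*(h - 4)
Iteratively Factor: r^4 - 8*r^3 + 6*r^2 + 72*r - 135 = (r - 3)*(r^3 - 5*r^2 - 9*r + 45) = (r - 5)*(r - 3)*(r^2 - 9) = (r - 5)*(r - 3)^2*(r + 3)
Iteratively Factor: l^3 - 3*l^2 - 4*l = (l + 1)*(l^2 - 4*l) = (l - 4)*(l + 1)*(l)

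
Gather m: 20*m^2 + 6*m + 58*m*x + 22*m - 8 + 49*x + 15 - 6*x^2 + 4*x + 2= 20*m^2 + m*(58*x + 28) - 6*x^2 + 53*x + 9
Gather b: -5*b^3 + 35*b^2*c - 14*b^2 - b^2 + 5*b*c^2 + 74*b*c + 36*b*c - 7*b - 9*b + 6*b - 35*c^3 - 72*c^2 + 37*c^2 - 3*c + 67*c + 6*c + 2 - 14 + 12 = -5*b^3 + b^2*(35*c - 15) + b*(5*c^2 + 110*c - 10) - 35*c^3 - 35*c^2 + 70*c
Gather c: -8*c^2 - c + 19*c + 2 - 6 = -8*c^2 + 18*c - 4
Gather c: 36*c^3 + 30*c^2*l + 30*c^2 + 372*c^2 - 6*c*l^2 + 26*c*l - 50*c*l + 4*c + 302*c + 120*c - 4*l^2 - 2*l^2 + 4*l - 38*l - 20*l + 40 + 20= 36*c^3 + c^2*(30*l + 402) + c*(-6*l^2 - 24*l + 426) - 6*l^2 - 54*l + 60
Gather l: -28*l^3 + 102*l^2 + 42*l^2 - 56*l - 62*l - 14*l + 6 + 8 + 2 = -28*l^3 + 144*l^2 - 132*l + 16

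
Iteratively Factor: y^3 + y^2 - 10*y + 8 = (y + 4)*(y^2 - 3*y + 2) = (y - 1)*(y + 4)*(y - 2)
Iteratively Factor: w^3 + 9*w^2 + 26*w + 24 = (w + 4)*(w^2 + 5*w + 6) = (w + 3)*(w + 4)*(w + 2)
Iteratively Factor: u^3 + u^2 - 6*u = (u + 3)*(u^2 - 2*u) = u*(u + 3)*(u - 2)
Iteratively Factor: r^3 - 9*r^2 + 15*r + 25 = (r - 5)*(r^2 - 4*r - 5) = (r - 5)*(r + 1)*(r - 5)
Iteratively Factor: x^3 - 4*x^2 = (x - 4)*(x^2) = x*(x - 4)*(x)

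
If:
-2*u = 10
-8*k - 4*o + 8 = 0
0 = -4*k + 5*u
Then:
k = -25/4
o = 29/2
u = -5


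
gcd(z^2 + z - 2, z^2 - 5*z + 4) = z - 1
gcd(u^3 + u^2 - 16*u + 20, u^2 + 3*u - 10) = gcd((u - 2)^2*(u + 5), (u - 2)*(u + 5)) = u^2 + 3*u - 10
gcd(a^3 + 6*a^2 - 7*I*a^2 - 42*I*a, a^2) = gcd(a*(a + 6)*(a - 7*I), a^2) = a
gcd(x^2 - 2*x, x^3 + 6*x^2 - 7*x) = x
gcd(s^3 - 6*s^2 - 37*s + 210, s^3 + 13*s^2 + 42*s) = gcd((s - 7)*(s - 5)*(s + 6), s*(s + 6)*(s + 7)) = s + 6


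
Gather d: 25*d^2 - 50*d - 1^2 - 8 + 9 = 25*d^2 - 50*d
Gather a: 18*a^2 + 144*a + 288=18*a^2 + 144*a + 288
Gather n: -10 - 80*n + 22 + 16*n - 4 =8 - 64*n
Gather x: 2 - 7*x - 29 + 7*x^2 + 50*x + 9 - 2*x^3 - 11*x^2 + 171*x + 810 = -2*x^3 - 4*x^2 + 214*x + 792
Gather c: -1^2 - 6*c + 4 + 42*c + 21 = 36*c + 24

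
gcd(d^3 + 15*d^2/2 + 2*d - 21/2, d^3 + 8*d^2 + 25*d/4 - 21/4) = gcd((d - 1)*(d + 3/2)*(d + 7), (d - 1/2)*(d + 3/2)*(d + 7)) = d^2 + 17*d/2 + 21/2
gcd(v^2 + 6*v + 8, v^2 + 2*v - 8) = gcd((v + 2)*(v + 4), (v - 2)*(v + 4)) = v + 4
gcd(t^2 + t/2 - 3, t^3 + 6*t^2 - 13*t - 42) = t + 2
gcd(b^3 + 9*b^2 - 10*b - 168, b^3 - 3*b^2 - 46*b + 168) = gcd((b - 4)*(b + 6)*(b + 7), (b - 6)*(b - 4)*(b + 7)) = b^2 + 3*b - 28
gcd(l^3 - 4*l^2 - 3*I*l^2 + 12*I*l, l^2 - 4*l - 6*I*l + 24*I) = l - 4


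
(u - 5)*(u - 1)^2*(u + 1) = u^4 - 6*u^3 + 4*u^2 + 6*u - 5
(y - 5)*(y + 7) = y^2 + 2*y - 35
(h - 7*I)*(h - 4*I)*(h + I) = h^3 - 10*I*h^2 - 17*h - 28*I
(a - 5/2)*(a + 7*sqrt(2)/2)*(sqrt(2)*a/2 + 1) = sqrt(2)*a^3/2 - 5*sqrt(2)*a^2/4 + 9*a^2/2 - 45*a/4 + 7*sqrt(2)*a/2 - 35*sqrt(2)/4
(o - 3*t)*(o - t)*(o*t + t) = o^3*t - 4*o^2*t^2 + o^2*t + 3*o*t^3 - 4*o*t^2 + 3*t^3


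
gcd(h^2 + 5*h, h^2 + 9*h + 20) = h + 5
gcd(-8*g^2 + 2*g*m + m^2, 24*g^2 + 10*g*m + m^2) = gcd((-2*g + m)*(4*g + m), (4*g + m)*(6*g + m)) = 4*g + m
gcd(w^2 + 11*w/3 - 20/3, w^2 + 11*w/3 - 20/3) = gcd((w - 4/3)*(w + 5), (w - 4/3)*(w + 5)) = w^2 + 11*w/3 - 20/3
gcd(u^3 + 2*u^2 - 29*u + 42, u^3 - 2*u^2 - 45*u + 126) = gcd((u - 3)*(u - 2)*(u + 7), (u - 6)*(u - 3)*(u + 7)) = u^2 + 4*u - 21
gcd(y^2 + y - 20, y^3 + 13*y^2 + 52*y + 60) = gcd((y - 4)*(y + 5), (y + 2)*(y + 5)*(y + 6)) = y + 5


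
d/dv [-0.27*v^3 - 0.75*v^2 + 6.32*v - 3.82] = -0.81*v^2 - 1.5*v + 6.32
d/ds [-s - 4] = -1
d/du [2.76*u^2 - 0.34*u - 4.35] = 5.52*u - 0.34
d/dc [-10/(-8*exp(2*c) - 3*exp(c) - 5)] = (-160*exp(c) - 30)*exp(c)/(8*exp(2*c) + 3*exp(c) + 5)^2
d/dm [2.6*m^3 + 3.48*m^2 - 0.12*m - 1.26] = 7.8*m^2 + 6.96*m - 0.12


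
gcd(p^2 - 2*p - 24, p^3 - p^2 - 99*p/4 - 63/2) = p - 6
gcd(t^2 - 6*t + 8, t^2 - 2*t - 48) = 1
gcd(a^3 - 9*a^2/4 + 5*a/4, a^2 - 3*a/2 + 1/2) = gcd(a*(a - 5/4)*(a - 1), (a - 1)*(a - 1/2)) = a - 1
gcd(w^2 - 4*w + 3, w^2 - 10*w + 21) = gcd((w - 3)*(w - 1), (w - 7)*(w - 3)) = w - 3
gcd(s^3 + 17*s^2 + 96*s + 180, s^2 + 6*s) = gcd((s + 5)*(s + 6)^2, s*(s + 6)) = s + 6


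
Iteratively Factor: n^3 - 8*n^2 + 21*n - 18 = (n - 3)*(n^2 - 5*n + 6) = (n - 3)*(n - 2)*(n - 3)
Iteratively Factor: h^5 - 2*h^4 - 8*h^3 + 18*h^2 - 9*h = (h - 1)*(h^4 - h^3 - 9*h^2 + 9*h) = h*(h - 1)*(h^3 - h^2 - 9*h + 9) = h*(h - 3)*(h - 1)*(h^2 + 2*h - 3) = h*(h - 3)*(h - 1)^2*(h + 3)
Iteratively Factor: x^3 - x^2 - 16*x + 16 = (x - 4)*(x^2 + 3*x - 4) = (x - 4)*(x + 4)*(x - 1)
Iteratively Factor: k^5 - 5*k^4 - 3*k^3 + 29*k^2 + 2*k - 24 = (k + 2)*(k^4 - 7*k^3 + 11*k^2 + 7*k - 12) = (k - 1)*(k + 2)*(k^3 - 6*k^2 + 5*k + 12) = (k - 4)*(k - 1)*(k + 2)*(k^2 - 2*k - 3) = (k - 4)*(k - 1)*(k + 1)*(k + 2)*(k - 3)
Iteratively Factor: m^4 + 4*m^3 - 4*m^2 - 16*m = (m)*(m^3 + 4*m^2 - 4*m - 16) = m*(m + 4)*(m^2 - 4) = m*(m + 2)*(m + 4)*(m - 2)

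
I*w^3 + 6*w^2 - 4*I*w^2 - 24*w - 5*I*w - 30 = (w - 5)*(w - 6*I)*(I*w + I)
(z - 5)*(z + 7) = z^2 + 2*z - 35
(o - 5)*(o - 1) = o^2 - 6*o + 5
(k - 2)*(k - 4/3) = k^2 - 10*k/3 + 8/3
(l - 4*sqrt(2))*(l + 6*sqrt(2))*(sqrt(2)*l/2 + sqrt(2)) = sqrt(2)*l^3/2 + sqrt(2)*l^2 + 2*l^2 - 24*sqrt(2)*l + 4*l - 48*sqrt(2)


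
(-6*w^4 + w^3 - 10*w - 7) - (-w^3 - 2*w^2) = -6*w^4 + 2*w^3 + 2*w^2 - 10*w - 7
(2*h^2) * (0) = 0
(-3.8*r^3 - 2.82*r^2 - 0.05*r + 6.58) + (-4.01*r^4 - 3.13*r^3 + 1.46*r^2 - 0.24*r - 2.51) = -4.01*r^4 - 6.93*r^3 - 1.36*r^2 - 0.29*r + 4.07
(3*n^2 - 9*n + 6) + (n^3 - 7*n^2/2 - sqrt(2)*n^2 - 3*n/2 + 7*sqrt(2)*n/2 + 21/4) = n^3 - sqrt(2)*n^2 - n^2/2 - 21*n/2 + 7*sqrt(2)*n/2 + 45/4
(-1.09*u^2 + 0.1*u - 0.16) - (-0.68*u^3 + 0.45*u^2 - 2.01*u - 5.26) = 0.68*u^3 - 1.54*u^2 + 2.11*u + 5.1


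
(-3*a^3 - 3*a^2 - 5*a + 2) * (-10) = 30*a^3 + 30*a^2 + 50*a - 20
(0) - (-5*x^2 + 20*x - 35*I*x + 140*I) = 5*x^2 - 20*x + 35*I*x - 140*I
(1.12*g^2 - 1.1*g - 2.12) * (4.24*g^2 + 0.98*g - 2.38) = 4.7488*g^4 - 3.5664*g^3 - 12.7324*g^2 + 0.5404*g + 5.0456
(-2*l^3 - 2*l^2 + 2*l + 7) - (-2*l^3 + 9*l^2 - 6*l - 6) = -11*l^2 + 8*l + 13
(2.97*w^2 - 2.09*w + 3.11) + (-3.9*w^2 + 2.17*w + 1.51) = -0.93*w^2 + 0.0800000000000001*w + 4.62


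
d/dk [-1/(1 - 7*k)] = -7/(7*k - 1)^2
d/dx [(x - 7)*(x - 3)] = 2*x - 10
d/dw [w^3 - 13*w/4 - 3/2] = 3*w^2 - 13/4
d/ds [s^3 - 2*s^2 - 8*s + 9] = 3*s^2 - 4*s - 8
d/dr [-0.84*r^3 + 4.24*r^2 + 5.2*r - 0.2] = -2.52*r^2 + 8.48*r + 5.2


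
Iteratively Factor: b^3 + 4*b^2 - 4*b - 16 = (b - 2)*(b^2 + 6*b + 8) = (b - 2)*(b + 4)*(b + 2)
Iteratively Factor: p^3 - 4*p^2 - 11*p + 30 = (p - 2)*(p^2 - 2*p - 15) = (p - 5)*(p - 2)*(p + 3)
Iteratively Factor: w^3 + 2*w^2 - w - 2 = (w + 1)*(w^2 + w - 2) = (w - 1)*(w + 1)*(w + 2)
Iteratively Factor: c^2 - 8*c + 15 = (c - 5)*(c - 3)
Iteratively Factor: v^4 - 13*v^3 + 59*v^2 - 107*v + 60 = (v - 3)*(v^3 - 10*v^2 + 29*v - 20) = (v - 3)*(v - 1)*(v^2 - 9*v + 20) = (v - 5)*(v - 3)*(v - 1)*(v - 4)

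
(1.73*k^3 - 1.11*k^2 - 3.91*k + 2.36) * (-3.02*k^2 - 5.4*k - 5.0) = -5.2246*k^5 - 5.9898*k^4 + 9.1522*k^3 + 19.5368*k^2 + 6.806*k - 11.8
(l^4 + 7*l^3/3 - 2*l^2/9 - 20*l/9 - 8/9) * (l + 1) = l^5 + 10*l^4/3 + 19*l^3/9 - 22*l^2/9 - 28*l/9 - 8/9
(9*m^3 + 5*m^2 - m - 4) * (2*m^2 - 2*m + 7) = 18*m^5 - 8*m^4 + 51*m^3 + 29*m^2 + m - 28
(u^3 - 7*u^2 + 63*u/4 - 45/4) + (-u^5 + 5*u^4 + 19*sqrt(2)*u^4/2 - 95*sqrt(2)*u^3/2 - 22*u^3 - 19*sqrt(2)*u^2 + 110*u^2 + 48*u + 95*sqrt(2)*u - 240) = -u^5 + 5*u^4 + 19*sqrt(2)*u^4/2 - 95*sqrt(2)*u^3/2 - 21*u^3 - 19*sqrt(2)*u^2 + 103*u^2 + 255*u/4 + 95*sqrt(2)*u - 1005/4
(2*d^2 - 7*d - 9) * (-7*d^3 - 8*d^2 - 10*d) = -14*d^5 + 33*d^4 + 99*d^3 + 142*d^2 + 90*d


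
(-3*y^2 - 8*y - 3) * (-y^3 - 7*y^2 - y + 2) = 3*y^5 + 29*y^4 + 62*y^3 + 23*y^2 - 13*y - 6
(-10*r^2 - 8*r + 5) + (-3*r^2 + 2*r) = -13*r^2 - 6*r + 5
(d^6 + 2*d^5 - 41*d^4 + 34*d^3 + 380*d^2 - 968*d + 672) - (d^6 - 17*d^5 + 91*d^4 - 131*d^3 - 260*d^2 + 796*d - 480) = 19*d^5 - 132*d^4 + 165*d^3 + 640*d^2 - 1764*d + 1152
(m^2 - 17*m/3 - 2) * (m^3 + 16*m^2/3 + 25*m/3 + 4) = m^5 - m^4/3 - 215*m^3/9 - 485*m^2/9 - 118*m/3 - 8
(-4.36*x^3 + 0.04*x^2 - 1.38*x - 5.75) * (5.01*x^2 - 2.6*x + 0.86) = -21.8436*x^5 + 11.5364*x^4 - 10.7674*x^3 - 25.1851*x^2 + 13.7632*x - 4.945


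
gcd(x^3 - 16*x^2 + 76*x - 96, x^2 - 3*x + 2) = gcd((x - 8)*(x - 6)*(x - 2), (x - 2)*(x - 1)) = x - 2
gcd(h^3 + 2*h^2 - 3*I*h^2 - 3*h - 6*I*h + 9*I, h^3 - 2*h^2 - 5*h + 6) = h - 1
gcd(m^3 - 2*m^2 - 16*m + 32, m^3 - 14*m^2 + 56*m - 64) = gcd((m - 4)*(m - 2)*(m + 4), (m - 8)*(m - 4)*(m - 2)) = m^2 - 6*m + 8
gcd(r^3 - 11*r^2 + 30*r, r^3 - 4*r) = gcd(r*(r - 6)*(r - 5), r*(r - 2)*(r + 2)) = r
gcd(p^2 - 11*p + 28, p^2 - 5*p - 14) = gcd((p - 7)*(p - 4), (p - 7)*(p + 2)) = p - 7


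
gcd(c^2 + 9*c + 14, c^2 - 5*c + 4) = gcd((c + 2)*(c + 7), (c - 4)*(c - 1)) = 1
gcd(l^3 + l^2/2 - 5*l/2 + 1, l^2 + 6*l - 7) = l - 1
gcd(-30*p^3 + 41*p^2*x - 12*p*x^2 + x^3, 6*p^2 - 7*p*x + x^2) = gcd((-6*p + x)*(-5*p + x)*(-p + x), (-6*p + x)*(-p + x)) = 6*p^2 - 7*p*x + x^2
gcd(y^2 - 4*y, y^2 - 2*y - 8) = y - 4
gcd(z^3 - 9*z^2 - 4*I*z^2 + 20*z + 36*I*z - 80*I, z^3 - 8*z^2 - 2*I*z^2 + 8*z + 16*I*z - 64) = z - 4*I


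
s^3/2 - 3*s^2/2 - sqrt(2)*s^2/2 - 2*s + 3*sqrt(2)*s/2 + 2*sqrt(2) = (s/2 + 1/2)*(s - 4)*(s - sqrt(2))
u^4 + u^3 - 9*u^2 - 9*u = u*(u - 3)*(u + 1)*(u + 3)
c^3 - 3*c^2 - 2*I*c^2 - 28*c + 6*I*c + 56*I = (c - 7)*(c + 4)*(c - 2*I)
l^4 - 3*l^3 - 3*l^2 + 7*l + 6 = (l - 3)*(l - 2)*(l + 1)^2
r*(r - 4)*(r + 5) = r^3 + r^2 - 20*r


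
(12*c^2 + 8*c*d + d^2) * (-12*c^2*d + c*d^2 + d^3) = -144*c^4*d - 84*c^3*d^2 + 8*c^2*d^3 + 9*c*d^4 + d^5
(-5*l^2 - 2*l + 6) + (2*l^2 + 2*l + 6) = 12 - 3*l^2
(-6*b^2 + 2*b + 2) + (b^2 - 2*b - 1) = 1 - 5*b^2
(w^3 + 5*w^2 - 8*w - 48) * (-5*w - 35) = -5*w^4 - 60*w^3 - 135*w^2 + 520*w + 1680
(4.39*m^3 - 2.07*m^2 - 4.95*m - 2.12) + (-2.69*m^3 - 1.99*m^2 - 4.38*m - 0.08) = 1.7*m^3 - 4.06*m^2 - 9.33*m - 2.2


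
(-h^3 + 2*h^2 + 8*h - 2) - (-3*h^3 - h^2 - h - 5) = 2*h^3 + 3*h^2 + 9*h + 3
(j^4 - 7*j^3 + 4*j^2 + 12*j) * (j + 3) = j^5 - 4*j^4 - 17*j^3 + 24*j^2 + 36*j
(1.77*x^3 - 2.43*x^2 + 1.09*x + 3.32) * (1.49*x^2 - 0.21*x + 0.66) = 2.6373*x^5 - 3.9924*x^4 + 3.3026*x^3 + 3.1141*x^2 + 0.0222000000000001*x + 2.1912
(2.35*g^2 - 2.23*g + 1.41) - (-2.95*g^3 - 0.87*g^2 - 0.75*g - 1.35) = 2.95*g^3 + 3.22*g^2 - 1.48*g + 2.76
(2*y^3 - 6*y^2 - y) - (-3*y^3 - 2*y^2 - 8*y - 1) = 5*y^3 - 4*y^2 + 7*y + 1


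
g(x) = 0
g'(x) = 0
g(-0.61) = 0.00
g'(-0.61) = 0.00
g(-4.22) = 0.00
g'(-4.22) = 0.00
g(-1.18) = 0.00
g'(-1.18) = 0.00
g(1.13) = 0.00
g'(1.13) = 0.00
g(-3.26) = 0.00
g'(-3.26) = 0.00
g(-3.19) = 0.00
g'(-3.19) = 0.00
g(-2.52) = 0.00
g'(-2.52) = 0.00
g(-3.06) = 0.00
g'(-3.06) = 0.00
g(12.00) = 0.00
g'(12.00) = 0.00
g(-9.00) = 0.00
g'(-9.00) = 0.00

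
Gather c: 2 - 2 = 0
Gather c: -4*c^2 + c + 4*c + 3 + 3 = -4*c^2 + 5*c + 6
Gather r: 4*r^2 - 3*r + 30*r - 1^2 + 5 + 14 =4*r^2 + 27*r + 18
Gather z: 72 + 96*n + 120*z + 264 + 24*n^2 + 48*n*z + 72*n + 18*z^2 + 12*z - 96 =24*n^2 + 168*n + 18*z^2 + z*(48*n + 132) + 240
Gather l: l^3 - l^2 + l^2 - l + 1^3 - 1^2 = l^3 - l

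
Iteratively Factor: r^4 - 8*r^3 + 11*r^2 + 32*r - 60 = (r - 2)*(r^3 - 6*r^2 - r + 30) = (r - 2)*(r + 2)*(r^2 - 8*r + 15) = (r - 3)*(r - 2)*(r + 2)*(r - 5)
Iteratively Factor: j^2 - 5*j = (j - 5)*(j)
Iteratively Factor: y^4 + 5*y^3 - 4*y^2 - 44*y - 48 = (y - 3)*(y^3 + 8*y^2 + 20*y + 16) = (y - 3)*(y + 4)*(y^2 + 4*y + 4) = (y - 3)*(y + 2)*(y + 4)*(y + 2)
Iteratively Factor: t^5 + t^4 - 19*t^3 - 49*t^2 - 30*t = (t)*(t^4 + t^3 - 19*t^2 - 49*t - 30) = t*(t + 2)*(t^3 - t^2 - 17*t - 15) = t*(t + 2)*(t + 3)*(t^2 - 4*t - 5) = t*(t + 1)*(t + 2)*(t + 3)*(t - 5)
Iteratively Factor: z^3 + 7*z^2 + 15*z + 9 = (z + 3)*(z^2 + 4*z + 3) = (z + 1)*(z + 3)*(z + 3)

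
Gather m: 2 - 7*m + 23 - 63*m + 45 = 70 - 70*m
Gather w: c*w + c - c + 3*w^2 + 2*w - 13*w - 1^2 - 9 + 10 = 3*w^2 + w*(c - 11)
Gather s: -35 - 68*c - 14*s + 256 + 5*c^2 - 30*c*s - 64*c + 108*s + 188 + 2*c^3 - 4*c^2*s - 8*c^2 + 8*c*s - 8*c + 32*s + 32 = 2*c^3 - 3*c^2 - 140*c + s*(-4*c^2 - 22*c + 126) + 441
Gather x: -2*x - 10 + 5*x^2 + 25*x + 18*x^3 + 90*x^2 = 18*x^3 + 95*x^2 + 23*x - 10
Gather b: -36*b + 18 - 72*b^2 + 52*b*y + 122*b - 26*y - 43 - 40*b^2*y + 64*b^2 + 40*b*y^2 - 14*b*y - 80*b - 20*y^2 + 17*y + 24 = b^2*(-40*y - 8) + b*(40*y^2 + 38*y + 6) - 20*y^2 - 9*y - 1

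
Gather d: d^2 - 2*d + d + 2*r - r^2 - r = d^2 - d - r^2 + r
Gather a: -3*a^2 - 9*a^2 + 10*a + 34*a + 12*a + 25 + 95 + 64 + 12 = -12*a^2 + 56*a + 196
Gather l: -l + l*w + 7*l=l*(w + 6)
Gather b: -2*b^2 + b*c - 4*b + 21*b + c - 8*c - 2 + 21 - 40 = -2*b^2 + b*(c + 17) - 7*c - 21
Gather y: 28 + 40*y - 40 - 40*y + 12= 0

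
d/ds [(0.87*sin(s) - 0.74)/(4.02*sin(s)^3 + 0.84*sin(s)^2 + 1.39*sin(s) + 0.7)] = (-6.9948*sin(s)^3 + 8.1936*sin(s)^2 + 1.2432*sin(s) + 1.6376)*cos(s)/(16.1604*sin(s)^6 + 6.7536*sin(s)^5 + 11.8812*sin(s)^4 + 7.9632*sin(s)^3 + 3.1081*sin(s)^2 + 1.946*sin(s) + 0.49)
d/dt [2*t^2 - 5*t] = 4*t - 5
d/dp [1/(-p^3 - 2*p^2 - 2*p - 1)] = (3*p^2 + 4*p + 2)/(p^3 + 2*p^2 + 2*p + 1)^2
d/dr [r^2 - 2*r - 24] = 2*r - 2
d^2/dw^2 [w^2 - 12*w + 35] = 2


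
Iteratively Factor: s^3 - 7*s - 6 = (s - 3)*(s^2 + 3*s + 2) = (s - 3)*(s + 2)*(s + 1)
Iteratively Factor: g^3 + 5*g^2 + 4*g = (g + 1)*(g^2 + 4*g) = g*(g + 1)*(g + 4)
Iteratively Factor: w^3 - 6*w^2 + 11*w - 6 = (w - 1)*(w^2 - 5*w + 6) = (w - 3)*(w - 1)*(w - 2)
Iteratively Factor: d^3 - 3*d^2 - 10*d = (d + 2)*(d^2 - 5*d) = (d - 5)*(d + 2)*(d)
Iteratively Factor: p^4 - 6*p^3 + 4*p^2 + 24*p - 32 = (p - 4)*(p^3 - 2*p^2 - 4*p + 8) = (p - 4)*(p + 2)*(p^2 - 4*p + 4) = (p - 4)*(p - 2)*(p + 2)*(p - 2)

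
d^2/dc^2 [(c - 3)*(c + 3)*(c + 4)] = 6*c + 8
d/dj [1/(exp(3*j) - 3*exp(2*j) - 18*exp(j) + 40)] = 3*(-exp(2*j) + 2*exp(j) + 6)*exp(j)/(exp(3*j) - 3*exp(2*j) - 18*exp(j) + 40)^2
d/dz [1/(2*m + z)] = -1/(2*m + z)^2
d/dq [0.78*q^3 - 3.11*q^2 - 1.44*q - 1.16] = 2.34*q^2 - 6.22*q - 1.44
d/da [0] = 0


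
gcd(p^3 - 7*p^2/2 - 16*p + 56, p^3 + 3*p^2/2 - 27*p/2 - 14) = p^2 + p/2 - 14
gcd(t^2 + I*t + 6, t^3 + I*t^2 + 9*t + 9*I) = t + 3*I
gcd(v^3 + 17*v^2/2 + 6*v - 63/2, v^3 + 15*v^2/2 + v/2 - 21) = v^2 + 11*v/2 - 21/2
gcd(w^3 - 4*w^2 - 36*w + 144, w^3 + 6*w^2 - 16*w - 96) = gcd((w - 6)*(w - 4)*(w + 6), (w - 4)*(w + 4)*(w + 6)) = w^2 + 2*w - 24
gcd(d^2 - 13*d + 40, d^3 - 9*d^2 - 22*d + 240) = d - 8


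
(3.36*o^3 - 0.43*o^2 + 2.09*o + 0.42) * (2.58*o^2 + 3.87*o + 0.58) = 8.6688*o^5 + 11.8938*o^4 + 5.6769*o^3 + 8.9225*o^2 + 2.8376*o + 0.2436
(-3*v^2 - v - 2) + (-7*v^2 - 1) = -10*v^2 - v - 3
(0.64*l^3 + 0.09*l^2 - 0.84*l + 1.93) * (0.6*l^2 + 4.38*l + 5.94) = 0.384*l^5 + 2.8572*l^4 + 3.6918*l^3 - 1.9866*l^2 + 3.4638*l + 11.4642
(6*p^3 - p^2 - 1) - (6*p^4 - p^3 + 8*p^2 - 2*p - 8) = -6*p^4 + 7*p^3 - 9*p^2 + 2*p + 7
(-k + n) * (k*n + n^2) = -k^2*n + n^3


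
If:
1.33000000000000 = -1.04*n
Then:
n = -1.28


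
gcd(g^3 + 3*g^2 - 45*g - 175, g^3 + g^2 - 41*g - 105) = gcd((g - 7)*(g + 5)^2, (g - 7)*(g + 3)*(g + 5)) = g^2 - 2*g - 35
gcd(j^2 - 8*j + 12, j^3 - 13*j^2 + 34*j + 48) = j - 6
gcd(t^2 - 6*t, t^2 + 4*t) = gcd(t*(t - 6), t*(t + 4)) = t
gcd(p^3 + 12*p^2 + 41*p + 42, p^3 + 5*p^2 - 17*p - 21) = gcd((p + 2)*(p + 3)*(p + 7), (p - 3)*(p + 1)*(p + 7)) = p + 7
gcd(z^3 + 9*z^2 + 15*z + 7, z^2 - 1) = z + 1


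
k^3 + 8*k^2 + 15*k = k*(k + 3)*(k + 5)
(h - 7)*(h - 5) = h^2 - 12*h + 35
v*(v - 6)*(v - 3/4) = v^3 - 27*v^2/4 + 9*v/2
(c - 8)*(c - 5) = c^2 - 13*c + 40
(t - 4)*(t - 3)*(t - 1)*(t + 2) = t^4 - 6*t^3 + 3*t^2 + 26*t - 24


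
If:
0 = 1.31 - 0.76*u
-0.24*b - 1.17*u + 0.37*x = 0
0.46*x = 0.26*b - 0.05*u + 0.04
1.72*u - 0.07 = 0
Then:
No Solution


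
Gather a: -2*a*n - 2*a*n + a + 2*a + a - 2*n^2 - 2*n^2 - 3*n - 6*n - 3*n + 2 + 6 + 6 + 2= a*(4 - 4*n) - 4*n^2 - 12*n + 16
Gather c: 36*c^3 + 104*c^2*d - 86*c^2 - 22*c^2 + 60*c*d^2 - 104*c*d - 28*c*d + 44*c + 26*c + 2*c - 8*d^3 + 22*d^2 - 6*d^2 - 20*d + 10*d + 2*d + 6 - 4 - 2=36*c^3 + c^2*(104*d - 108) + c*(60*d^2 - 132*d + 72) - 8*d^3 + 16*d^2 - 8*d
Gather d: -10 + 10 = 0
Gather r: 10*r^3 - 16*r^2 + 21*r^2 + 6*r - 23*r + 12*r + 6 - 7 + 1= 10*r^3 + 5*r^2 - 5*r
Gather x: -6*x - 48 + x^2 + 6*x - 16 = x^2 - 64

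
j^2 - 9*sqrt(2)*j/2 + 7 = (j - 7*sqrt(2)/2)*(j - sqrt(2))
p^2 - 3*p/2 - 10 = (p - 4)*(p + 5/2)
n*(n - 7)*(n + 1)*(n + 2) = n^4 - 4*n^3 - 19*n^2 - 14*n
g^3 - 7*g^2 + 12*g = g*(g - 4)*(g - 3)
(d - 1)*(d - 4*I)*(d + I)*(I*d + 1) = I*d^4 + 4*d^3 - I*d^3 - 4*d^2 + I*d^2 + 4*d - I*d - 4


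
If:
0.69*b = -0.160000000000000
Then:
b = -0.23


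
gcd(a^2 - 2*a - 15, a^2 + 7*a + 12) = a + 3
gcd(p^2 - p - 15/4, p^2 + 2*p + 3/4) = p + 3/2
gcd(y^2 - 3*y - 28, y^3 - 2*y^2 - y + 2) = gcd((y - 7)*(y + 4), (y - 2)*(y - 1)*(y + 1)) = 1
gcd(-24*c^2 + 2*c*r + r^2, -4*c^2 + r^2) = 1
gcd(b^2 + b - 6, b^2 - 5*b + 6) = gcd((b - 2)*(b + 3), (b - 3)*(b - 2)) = b - 2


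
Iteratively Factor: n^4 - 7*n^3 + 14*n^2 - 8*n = (n - 2)*(n^3 - 5*n^2 + 4*n) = n*(n - 2)*(n^2 - 5*n + 4) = n*(n - 4)*(n - 2)*(n - 1)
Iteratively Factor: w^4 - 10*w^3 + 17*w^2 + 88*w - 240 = (w + 3)*(w^3 - 13*w^2 + 56*w - 80) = (w - 5)*(w + 3)*(w^2 - 8*w + 16) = (w - 5)*(w - 4)*(w + 3)*(w - 4)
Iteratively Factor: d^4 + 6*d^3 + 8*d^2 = (d)*(d^3 + 6*d^2 + 8*d) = d^2*(d^2 + 6*d + 8) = d^2*(d + 2)*(d + 4)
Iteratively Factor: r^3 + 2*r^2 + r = (r + 1)*(r^2 + r) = r*(r + 1)*(r + 1)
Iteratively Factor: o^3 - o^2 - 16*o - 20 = (o + 2)*(o^2 - 3*o - 10) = (o - 5)*(o + 2)*(o + 2)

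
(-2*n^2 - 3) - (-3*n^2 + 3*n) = n^2 - 3*n - 3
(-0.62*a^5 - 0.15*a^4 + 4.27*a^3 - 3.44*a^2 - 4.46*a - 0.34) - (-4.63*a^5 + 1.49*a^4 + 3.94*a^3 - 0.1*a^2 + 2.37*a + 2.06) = 4.01*a^5 - 1.64*a^4 + 0.33*a^3 - 3.34*a^2 - 6.83*a - 2.4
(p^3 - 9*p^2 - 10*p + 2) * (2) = 2*p^3 - 18*p^2 - 20*p + 4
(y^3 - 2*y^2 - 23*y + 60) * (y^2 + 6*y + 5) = y^5 + 4*y^4 - 30*y^3 - 88*y^2 + 245*y + 300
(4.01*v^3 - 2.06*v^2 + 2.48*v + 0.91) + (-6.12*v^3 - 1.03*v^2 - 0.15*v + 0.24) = -2.11*v^3 - 3.09*v^2 + 2.33*v + 1.15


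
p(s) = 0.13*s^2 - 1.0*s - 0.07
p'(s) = 0.26*s - 1.0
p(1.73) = -1.41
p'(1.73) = -0.55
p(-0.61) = 0.59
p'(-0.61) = -1.16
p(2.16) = -1.62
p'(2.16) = -0.44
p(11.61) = 5.84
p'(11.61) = 2.02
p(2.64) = -1.80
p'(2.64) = -0.31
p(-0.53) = 0.50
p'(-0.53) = -1.14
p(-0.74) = 0.74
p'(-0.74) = -1.19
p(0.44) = -0.48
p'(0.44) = -0.89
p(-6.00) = 10.61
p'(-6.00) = -2.56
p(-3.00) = 4.10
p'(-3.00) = -1.78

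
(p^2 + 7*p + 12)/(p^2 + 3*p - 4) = (p + 3)/(p - 1)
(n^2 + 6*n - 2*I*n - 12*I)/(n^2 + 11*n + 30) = (n - 2*I)/(n + 5)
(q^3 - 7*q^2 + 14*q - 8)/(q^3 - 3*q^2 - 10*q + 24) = (q - 1)/(q + 3)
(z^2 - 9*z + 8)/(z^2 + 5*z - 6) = (z - 8)/(z + 6)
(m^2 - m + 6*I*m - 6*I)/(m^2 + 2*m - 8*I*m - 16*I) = (m^2 + m*(-1 + 6*I) - 6*I)/(m^2 + m*(2 - 8*I) - 16*I)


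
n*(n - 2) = n^2 - 2*n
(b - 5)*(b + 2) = b^2 - 3*b - 10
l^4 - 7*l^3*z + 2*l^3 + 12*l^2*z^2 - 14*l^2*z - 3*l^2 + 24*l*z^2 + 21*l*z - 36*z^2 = (l - 1)*(l + 3)*(l - 4*z)*(l - 3*z)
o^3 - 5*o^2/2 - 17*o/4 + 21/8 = (o - 7/2)*(o - 1/2)*(o + 3/2)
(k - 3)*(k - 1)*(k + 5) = k^3 + k^2 - 17*k + 15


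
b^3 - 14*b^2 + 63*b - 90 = (b - 6)*(b - 5)*(b - 3)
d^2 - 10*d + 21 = (d - 7)*(d - 3)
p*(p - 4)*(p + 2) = p^3 - 2*p^2 - 8*p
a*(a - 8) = a^2 - 8*a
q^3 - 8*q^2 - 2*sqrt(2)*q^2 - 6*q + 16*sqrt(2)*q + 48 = (q - 8)*(q - 3*sqrt(2))*(q + sqrt(2))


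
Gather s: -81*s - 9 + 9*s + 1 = -72*s - 8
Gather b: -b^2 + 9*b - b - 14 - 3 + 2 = -b^2 + 8*b - 15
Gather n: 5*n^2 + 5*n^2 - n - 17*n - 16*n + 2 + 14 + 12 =10*n^2 - 34*n + 28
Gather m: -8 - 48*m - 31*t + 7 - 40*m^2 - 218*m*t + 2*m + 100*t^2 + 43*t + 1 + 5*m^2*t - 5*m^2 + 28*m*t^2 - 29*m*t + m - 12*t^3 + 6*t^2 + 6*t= m^2*(5*t - 45) + m*(28*t^2 - 247*t - 45) - 12*t^3 + 106*t^2 + 18*t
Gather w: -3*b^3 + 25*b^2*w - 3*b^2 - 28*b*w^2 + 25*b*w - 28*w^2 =-3*b^3 - 3*b^2 + w^2*(-28*b - 28) + w*(25*b^2 + 25*b)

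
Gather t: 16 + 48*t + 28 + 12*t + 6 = 60*t + 50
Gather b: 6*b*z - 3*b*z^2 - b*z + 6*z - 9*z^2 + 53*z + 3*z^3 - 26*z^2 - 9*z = b*(-3*z^2 + 5*z) + 3*z^3 - 35*z^2 + 50*z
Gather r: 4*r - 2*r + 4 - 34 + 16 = 2*r - 14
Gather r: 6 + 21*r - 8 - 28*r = -7*r - 2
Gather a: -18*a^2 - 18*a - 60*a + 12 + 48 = -18*a^2 - 78*a + 60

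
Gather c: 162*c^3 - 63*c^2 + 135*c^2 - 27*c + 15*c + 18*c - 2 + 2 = 162*c^3 + 72*c^2 + 6*c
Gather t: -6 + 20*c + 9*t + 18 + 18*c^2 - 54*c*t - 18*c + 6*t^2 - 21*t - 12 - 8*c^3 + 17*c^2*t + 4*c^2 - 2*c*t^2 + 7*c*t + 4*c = -8*c^3 + 22*c^2 + 6*c + t^2*(6 - 2*c) + t*(17*c^2 - 47*c - 12)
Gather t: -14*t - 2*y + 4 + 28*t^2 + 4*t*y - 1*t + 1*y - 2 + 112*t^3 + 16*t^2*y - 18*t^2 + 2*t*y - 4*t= 112*t^3 + t^2*(16*y + 10) + t*(6*y - 19) - y + 2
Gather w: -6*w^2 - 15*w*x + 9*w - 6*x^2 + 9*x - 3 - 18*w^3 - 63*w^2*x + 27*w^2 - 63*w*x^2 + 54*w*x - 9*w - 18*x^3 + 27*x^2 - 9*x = -18*w^3 + w^2*(21 - 63*x) + w*(-63*x^2 + 39*x) - 18*x^3 + 21*x^2 - 3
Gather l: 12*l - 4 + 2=12*l - 2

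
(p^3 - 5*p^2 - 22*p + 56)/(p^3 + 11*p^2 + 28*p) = (p^2 - 9*p + 14)/(p*(p + 7))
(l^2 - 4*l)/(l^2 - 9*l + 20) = l/(l - 5)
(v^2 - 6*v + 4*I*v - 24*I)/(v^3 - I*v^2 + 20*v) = (v - 6)/(v*(v - 5*I))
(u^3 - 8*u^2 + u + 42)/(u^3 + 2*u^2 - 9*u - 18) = (u - 7)/(u + 3)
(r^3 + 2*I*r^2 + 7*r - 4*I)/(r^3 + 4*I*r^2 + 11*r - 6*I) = (r + 4*I)/(r + 6*I)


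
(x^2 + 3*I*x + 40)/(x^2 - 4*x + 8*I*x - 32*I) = (x - 5*I)/(x - 4)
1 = 1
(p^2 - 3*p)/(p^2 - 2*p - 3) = p/(p + 1)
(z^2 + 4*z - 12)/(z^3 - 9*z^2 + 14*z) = (z + 6)/(z*(z - 7))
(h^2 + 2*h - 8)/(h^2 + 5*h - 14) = (h + 4)/(h + 7)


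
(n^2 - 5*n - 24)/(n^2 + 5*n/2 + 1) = 2*(n^2 - 5*n - 24)/(2*n^2 + 5*n + 2)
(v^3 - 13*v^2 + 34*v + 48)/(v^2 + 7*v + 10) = (v^3 - 13*v^2 + 34*v + 48)/(v^2 + 7*v + 10)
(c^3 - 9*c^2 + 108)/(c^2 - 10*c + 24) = (c^2 - 3*c - 18)/(c - 4)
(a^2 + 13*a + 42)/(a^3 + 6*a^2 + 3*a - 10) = (a^2 + 13*a + 42)/(a^3 + 6*a^2 + 3*a - 10)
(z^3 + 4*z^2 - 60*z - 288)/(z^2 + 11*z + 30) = (z^2 - 2*z - 48)/(z + 5)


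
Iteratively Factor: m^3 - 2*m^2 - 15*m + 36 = (m - 3)*(m^2 + m - 12) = (m - 3)*(m + 4)*(m - 3)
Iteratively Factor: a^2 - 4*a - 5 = (a - 5)*(a + 1)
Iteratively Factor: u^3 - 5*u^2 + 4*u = (u)*(u^2 - 5*u + 4) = u*(u - 4)*(u - 1)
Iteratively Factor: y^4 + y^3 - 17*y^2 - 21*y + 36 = (y + 3)*(y^3 - 2*y^2 - 11*y + 12) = (y + 3)^2*(y^2 - 5*y + 4) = (y - 4)*(y + 3)^2*(y - 1)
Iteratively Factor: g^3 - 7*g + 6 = (g - 1)*(g^2 + g - 6) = (g - 2)*(g - 1)*(g + 3)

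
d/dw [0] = 0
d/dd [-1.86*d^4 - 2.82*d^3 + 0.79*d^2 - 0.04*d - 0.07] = -7.44*d^3 - 8.46*d^2 + 1.58*d - 0.04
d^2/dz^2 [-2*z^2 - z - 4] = -4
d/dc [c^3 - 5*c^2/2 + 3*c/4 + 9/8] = 3*c^2 - 5*c + 3/4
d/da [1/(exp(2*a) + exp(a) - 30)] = (-2*exp(a) - 1)*exp(a)/(exp(2*a) + exp(a) - 30)^2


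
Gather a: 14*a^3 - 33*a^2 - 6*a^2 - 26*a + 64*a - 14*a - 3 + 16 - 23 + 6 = 14*a^3 - 39*a^2 + 24*a - 4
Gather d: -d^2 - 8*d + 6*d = -d^2 - 2*d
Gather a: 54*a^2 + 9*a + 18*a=54*a^2 + 27*a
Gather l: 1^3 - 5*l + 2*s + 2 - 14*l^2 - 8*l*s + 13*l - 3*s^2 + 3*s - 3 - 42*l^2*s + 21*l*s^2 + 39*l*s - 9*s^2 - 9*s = l^2*(-42*s - 14) + l*(21*s^2 + 31*s + 8) - 12*s^2 - 4*s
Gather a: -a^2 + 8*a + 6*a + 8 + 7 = -a^2 + 14*a + 15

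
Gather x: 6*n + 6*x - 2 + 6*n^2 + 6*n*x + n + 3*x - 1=6*n^2 + 7*n + x*(6*n + 9) - 3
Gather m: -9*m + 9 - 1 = 8 - 9*m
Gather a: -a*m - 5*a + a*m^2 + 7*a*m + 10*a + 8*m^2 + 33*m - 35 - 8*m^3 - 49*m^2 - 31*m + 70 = a*(m^2 + 6*m + 5) - 8*m^3 - 41*m^2 + 2*m + 35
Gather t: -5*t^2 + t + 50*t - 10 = -5*t^2 + 51*t - 10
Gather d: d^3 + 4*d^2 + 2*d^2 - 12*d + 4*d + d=d^3 + 6*d^2 - 7*d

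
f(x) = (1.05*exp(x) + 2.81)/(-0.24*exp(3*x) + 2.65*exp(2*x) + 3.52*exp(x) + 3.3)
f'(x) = (1.05*exp(x) + 2.81)*(0.72*exp(3*x) - 5.3*exp(2*x) - 3.52*exp(x))/(-0.24*exp(3*x) + 2.65*exp(2*x) + 3.52*exp(x) + 3.3)^2 + 1.05*exp(x)/(-0.24*exp(3*x) + 2.65*exp(2*x) + 3.52*exp(x) + 3.3)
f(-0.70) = 0.59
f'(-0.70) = -0.22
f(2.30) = 0.21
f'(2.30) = 0.66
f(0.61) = 0.27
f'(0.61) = -0.21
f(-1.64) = 0.74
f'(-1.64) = -0.11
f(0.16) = 0.38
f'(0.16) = -0.25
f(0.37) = 0.33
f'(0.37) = -0.23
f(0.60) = 0.28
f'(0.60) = -0.21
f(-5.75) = 0.85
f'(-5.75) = -0.00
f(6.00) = 0.00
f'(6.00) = 0.00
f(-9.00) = 0.85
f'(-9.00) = 0.00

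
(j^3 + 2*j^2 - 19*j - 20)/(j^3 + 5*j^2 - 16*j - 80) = (j + 1)/(j + 4)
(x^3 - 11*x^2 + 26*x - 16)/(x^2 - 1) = (x^2 - 10*x + 16)/(x + 1)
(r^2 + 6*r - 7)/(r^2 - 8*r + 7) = (r + 7)/(r - 7)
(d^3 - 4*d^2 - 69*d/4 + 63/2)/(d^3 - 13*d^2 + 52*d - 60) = (d^2 + 2*d - 21/4)/(d^2 - 7*d + 10)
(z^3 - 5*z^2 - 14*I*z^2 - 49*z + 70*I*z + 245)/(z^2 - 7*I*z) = z - 5 - 7*I + 35*I/z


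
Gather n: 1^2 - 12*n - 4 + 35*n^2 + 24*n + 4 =35*n^2 + 12*n + 1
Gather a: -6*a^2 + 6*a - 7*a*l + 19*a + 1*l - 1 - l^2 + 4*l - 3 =-6*a^2 + a*(25 - 7*l) - l^2 + 5*l - 4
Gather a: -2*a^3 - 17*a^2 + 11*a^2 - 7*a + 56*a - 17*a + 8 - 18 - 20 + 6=-2*a^3 - 6*a^2 + 32*a - 24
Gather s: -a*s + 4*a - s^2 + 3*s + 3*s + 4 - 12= 4*a - s^2 + s*(6 - a) - 8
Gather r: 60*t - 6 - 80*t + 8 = 2 - 20*t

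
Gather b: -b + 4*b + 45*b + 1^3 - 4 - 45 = 48*b - 48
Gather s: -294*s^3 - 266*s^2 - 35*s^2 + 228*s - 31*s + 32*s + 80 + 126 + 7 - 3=-294*s^3 - 301*s^2 + 229*s + 210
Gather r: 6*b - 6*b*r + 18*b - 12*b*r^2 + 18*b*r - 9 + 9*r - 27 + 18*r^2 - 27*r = 24*b + r^2*(18 - 12*b) + r*(12*b - 18) - 36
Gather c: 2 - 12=-10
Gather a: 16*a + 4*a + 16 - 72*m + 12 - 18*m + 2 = 20*a - 90*m + 30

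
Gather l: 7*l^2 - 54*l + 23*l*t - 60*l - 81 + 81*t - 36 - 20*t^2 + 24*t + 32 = 7*l^2 + l*(23*t - 114) - 20*t^2 + 105*t - 85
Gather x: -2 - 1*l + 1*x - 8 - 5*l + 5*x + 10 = -6*l + 6*x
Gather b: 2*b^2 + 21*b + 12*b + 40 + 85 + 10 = 2*b^2 + 33*b + 135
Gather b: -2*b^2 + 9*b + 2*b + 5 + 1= -2*b^2 + 11*b + 6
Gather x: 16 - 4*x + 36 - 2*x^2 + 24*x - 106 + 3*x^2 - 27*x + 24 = x^2 - 7*x - 30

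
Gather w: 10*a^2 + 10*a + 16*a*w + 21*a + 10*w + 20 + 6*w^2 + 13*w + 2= 10*a^2 + 31*a + 6*w^2 + w*(16*a + 23) + 22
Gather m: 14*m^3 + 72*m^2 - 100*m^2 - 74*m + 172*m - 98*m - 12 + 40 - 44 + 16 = 14*m^3 - 28*m^2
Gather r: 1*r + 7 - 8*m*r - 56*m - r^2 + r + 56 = -56*m - r^2 + r*(2 - 8*m) + 63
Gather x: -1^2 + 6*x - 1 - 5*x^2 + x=-5*x^2 + 7*x - 2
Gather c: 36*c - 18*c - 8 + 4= 18*c - 4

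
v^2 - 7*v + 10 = (v - 5)*(v - 2)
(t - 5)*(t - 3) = t^2 - 8*t + 15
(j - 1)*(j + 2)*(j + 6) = j^3 + 7*j^2 + 4*j - 12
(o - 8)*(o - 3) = o^2 - 11*o + 24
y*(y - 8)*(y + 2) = y^3 - 6*y^2 - 16*y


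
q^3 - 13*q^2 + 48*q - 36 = (q - 6)^2*(q - 1)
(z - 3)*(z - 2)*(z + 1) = z^3 - 4*z^2 + z + 6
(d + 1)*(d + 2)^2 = d^3 + 5*d^2 + 8*d + 4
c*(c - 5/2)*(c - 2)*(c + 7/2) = c^4 - c^3 - 43*c^2/4 + 35*c/2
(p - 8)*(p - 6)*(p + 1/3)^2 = p^4 - 40*p^3/3 + 349*p^2/9 + 274*p/9 + 16/3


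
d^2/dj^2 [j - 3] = 0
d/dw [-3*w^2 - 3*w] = -6*w - 3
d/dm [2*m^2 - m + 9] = 4*m - 1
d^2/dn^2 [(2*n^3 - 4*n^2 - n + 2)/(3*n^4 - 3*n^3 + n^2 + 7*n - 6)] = 4*(9*n^9 - 54*n^8 + 18*n^7 - 30*n^6 + 378*n^5 - 549*n^4 + 238*n^3 - 60*n^2 + 66*n - 38)/(27*n^12 - 81*n^11 + 108*n^10 + 108*n^9 - 504*n^8 + 630*n^7 + 46*n^6 - 1068*n^5 + 1209*n^4 - 233*n^3 - 774*n^2 + 756*n - 216)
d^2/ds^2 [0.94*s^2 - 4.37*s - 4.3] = 1.88000000000000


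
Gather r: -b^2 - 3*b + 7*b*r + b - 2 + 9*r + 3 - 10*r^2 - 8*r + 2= -b^2 - 2*b - 10*r^2 + r*(7*b + 1) + 3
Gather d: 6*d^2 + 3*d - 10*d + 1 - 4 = 6*d^2 - 7*d - 3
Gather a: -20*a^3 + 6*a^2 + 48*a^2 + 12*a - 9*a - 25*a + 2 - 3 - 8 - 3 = -20*a^3 + 54*a^2 - 22*a - 12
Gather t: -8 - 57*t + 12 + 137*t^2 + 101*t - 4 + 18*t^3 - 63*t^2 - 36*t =18*t^3 + 74*t^2 + 8*t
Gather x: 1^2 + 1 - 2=0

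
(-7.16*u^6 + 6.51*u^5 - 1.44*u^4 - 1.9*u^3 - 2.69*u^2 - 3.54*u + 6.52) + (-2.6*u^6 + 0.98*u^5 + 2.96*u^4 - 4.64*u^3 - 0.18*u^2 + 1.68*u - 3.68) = -9.76*u^6 + 7.49*u^5 + 1.52*u^4 - 6.54*u^3 - 2.87*u^2 - 1.86*u + 2.84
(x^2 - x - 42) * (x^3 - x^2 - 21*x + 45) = x^5 - 2*x^4 - 62*x^3 + 108*x^2 + 837*x - 1890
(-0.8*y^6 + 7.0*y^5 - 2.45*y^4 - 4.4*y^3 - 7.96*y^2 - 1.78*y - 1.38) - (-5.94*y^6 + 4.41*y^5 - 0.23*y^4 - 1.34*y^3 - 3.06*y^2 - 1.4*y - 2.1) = 5.14*y^6 + 2.59*y^5 - 2.22*y^4 - 3.06*y^3 - 4.9*y^2 - 0.38*y + 0.72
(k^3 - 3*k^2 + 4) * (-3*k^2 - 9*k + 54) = -3*k^5 + 81*k^3 - 174*k^2 - 36*k + 216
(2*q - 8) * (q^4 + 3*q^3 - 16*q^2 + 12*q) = 2*q^5 - 2*q^4 - 56*q^3 + 152*q^2 - 96*q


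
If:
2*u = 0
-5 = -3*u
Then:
No Solution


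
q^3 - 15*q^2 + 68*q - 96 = (q - 8)*(q - 4)*(q - 3)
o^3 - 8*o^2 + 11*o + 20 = (o - 5)*(o - 4)*(o + 1)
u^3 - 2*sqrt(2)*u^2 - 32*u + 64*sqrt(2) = (u - 4*sqrt(2))*(u - 2*sqrt(2))*(u + 4*sqrt(2))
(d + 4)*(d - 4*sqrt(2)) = d^2 - 4*sqrt(2)*d + 4*d - 16*sqrt(2)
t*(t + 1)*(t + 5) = t^3 + 6*t^2 + 5*t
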